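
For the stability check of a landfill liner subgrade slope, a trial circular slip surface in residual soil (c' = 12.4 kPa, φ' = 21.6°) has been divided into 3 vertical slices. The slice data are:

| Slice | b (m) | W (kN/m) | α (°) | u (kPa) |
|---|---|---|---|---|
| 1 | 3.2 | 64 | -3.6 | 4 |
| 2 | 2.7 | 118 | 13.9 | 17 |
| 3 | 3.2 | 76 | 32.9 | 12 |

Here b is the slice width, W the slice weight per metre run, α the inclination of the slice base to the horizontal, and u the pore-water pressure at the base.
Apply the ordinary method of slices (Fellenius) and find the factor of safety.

FS = 2.68

Ordinary method of slices: FS = Σ[c'·Δl_i + (W_i cosα_i − u_i·Δl_i)·tanφ'] / Σ W_i sinα_i, with Δl_i = b_i / cosα_i.
Slice 1: Δl = 3.2/cos(-3.6°) = 3.206 m; N'_1 = 64·cos(-3.6°) − 4·3.206 = 51.0; c'Δl = 39.76; W sinα = -4.0
Slice 2: Δl = 2.7/cos13.9° = 2.781 m; N'_2 = 118·cos13.9° − 17·2.781 = 67.3; c'Δl = 34.49; W sinα = 28.3
Slice 3: Δl = 3.2/cos32.9° = 3.811 m; N'_3 = 76·cos32.9° − 12·3.811 = 18.1; c'Δl = 47.26; W sinα = 41.3
Σc'Δl = 121.5 kN/m; ΣN' = 136.4 kN/m; ΣW sinα = 65.6 kN/m
Resisting = 121.5 + 136.4·tan21.6° = 121.5 + 54.0 = 175.5 kN/m
FS = 175.5 / 65.6 = 2.675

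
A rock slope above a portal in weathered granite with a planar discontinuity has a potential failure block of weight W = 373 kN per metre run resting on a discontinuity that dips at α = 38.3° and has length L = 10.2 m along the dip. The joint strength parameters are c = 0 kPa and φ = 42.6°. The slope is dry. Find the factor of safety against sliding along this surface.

Resolving the block weight along and normal to the plane and applying the Mohr–Coulomb strength on the joint:
N' = W cosα = 373·cos38.3° = 292.7 kN/m
Driving force T = W sinα = 373·sin38.3° = 231.2 kN/m
Resisting force R = c·L + N'·tanφ = 0·10.2 + 292.7·tan42.6° = 0.0 + 269.2 = 269.2 kN/m
FS = R / T = 269.2 / 231.2 = 1.164

FS = 1.16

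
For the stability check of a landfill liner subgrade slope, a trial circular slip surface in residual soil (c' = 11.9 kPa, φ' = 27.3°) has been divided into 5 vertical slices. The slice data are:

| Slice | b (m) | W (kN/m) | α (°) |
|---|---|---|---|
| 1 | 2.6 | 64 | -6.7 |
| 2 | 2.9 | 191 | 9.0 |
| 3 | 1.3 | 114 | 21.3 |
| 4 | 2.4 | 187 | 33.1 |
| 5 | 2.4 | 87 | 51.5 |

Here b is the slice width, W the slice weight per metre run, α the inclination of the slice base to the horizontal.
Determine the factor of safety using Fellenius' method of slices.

FS = 1.95

Ordinary method of slices: FS = Σ[c'·Δl_i + (W_i cosα_i)·tanφ'] / Σ W_i sinα_i, with Δl_i = b_i / cosα_i.
Slice 1: Δl = 2.6/cos(-6.7°) = 2.618 m; N'_1 = 64·cos(-6.7°) = 63.6; c'Δl = 31.15; W sinα = -7.5
Slice 2: Δl = 2.9/cos9.0° = 2.936 m; N'_2 = 191·cos9.0° = 188.6; c'Δl = 34.94; W sinα = 29.9
Slice 3: Δl = 1.3/cos21.3° = 1.395 m; N'_3 = 114·cos21.3° = 106.2; c'Δl = 16.60; W sinα = 41.4
Slice 4: Δl = 2.4/cos33.1° = 2.865 m; N'_4 = 187·cos33.1° = 156.7; c'Δl = 34.09; W sinα = 102.1
Slice 5: Δl = 2.4/cos51.5° = 3.855 m; N'_5 = 87·cos51.5° = 54.2; c'Δl = 45.88; W sinα = 68.1
Σc'Δl = 162.7 kN/m; ΣN' = 569.2 kN/m; ΣW sinα = 234.0 kN/m
Resisting = 162.7 + 569.2·tan27.3° = 162.7 + 293.8 = 456.5 kN/m
FS = 456.5 / 234.0 = 1.950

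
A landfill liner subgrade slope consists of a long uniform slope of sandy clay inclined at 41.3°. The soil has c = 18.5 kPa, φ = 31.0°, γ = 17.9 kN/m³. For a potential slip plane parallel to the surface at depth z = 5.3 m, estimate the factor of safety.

FS = 1.08

For an infinite slope with a slip plane parallel to the surface (no pore pressure): FS = [c + γz cos²β tanφ] / [γz sinβ cosβ].
γz = 17.9·5.3 = 94.87 kN/m²
Numerator = 18.5 + 94.87·cos²41.3°·tan31.0° = 18.5 + 94.87·0.5644·0.6009 = 50.673 kPa
Denominator = 94.87·sin41.3°·cos41.3° = 94.87·0.6600·0.7513 = 47.040 kPa
FS = 50.673 / 47.040 = 1.077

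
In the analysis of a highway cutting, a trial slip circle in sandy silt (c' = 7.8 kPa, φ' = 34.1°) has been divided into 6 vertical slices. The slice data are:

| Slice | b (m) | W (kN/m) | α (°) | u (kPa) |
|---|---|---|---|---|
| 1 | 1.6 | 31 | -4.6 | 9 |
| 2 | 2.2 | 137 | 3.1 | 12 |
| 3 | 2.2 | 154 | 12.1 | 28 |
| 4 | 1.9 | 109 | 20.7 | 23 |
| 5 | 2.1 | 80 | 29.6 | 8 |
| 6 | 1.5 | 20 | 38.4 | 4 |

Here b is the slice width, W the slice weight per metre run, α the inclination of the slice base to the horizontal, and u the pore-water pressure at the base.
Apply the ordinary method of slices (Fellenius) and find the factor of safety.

Ordinary method of slices: FS = Σ[c'·Δl_i + (W_i cosα_i − u_i·Δl_i)·tanφ'] / Σ W_i sinα_i, with Δl_i = b_i / cosα_i.
Slice 1: Δl = 1.6/cos(-4.6°) = 1.605 m; N'_1 = 31·cos(-4.6°) − 9·1.605 = 16.5; c'Δl = 12.52; W sinα = -2.5
Slice 2: Δl = 2.2/cos3.1° = 2.203 m; N'_2 = 137·cos3.1° − 12·2.203 = 110.4; c'Δl = 17.19; W sinα = 7.4
Slice 3: Δl = 2.2/cos12.1° = 2.250 m; N'_3 = 154·cos12.1° − 28·2.250 = 87.6; c'Δl = 17.55; W sinα = 32.3
Slice 4: Δl = 1.9/cos20.7° = 2.031 m; N'_4 = 109·cos20.7° − 23·2.031 = 55.2; c'Δl = 15.84; W sinα = 38.5
Slice 5: Δl = 2.1/cos29.6° = 2.415 m; N'_5 = 80·cos29.6° − 8·2.415 = 50.2; c'Δl = 18.84; W sinα = 39.5
Slice 6: Δl = 1.5/cos38.4° = 1.914 m; N'_6 = 20·cos38.4° − 4·1.914 = 8.0; c'Δl = 14.93; W sinα = 12.4
Σc'Δl = 96.9 kN/m; ΣN' = 327.9 kN/m; ΣW sinα = 127.7 kN/m
Resisting = 96.9 + 327.9·tan34.1° = 96.9 + 222.0 = 318.9 kN/m
FS = 318.9 / 127.7 = 2.498

FS = 2.50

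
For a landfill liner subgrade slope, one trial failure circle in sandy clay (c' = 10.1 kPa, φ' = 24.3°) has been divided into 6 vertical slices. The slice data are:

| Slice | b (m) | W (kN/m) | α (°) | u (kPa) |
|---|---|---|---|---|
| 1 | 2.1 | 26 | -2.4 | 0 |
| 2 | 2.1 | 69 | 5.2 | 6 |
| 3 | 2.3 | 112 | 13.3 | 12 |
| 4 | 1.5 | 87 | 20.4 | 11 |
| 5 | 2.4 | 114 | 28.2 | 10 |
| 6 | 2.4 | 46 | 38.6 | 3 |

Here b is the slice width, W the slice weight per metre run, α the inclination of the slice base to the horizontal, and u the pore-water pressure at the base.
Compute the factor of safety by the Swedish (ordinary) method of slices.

FS = 2.01

Ordinary method of slices: FS = Σ[c'·Δl_i + (W_i cosα_i − u_i·Δl_i)·tanφ'] / Σ W_i sinα_i, with Δl_i = b_i / cosα_i.
Slice 1: Δl = 2.1/cos(-2.4°) = 2.102 m; N'_1 = 26·cos(-2.4°) − 0·2.102 = 26.0; c'Δl = 21.23; W sinα = -1.1
Slice 2: Δl = 2.1/cos5.2° = 2.109 m; N'_2 = 69·cos5.2° − 6·2.109 = 56.1; c'Δl = 21.30; W sinα = 6.3
Slice 3: Δl = 2.3/cos13.3° = 2.363 m; N'_3 = 112·cos13.3° − 12·2.363 = 80.6; c'Δl = 23.87; W sinα = 25.8
Slice 4: Δl = 1.5/cos20.4° = 1.600 m; N'_4 = 87·cos20.4° − 11·1.600 = 63.9; c'Δl = 16.16; W sinα = 30.3
Slice 5: Δl = 2.4/cos28.2° = 2.723 m; N'_5 = 114·cos28.2° − 10·2.723 = 73.2; c'Δl = 27.50; W sinα = 53.9
Slice 6: Δl = 2.4/cos38.6° = 3.071 m; N'_6 = 46·cos38.6° − 3·3.071 = 26.7; c'Δl = 31.02; W sinα = 28.7
Σc'Δl = 141.1 kN/m; ΣN' = 326.6 kN/m; ΣW sinα = 143.8 kN/m
Resisting = 141.1 + 326.6·tan24.3° = 141.1 + 147.5 = 288.5 kN/m
FS = 288.5 / 143.8 = 2.006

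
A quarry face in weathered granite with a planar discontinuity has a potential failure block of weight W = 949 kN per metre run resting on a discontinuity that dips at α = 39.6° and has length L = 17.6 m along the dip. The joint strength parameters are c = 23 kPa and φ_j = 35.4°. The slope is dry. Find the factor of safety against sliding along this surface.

FS = 1.53

Resolving the block weight along and normal to the plane and applying the Mohr–Coulomb strength on the joint:
N' = W cosα = 949·cos39.6° = 731.2 kN/m
Driving force T = W sinα = 949·sin39.6° = 604.9 kN/m
Resisting force R = c·L + N'·tanφ_j = 23·17.6 + 731.2·tan35.4° = 404.8 + 519.6 = 924.4 kN/m
FS = R / T = 924.4 / 604.9 = 1.528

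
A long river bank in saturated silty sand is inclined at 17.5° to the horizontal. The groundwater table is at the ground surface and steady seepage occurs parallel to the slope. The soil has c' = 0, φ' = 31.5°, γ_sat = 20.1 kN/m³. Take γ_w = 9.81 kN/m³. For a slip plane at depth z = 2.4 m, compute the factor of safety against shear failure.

With seepage parallel to the slope and the water table at the surface, the effective normal stress on the slip plane uses the buoyant unit weight γ' = γ_sat − γ_w while the driving shear stress uses γ_sat:
FS = [c' + γ' z cos²β tanφ'] / [γ_sat z sinβ cosβ]
(For c' = 0 this reduces to FS = (γ'/γ_sat)·tanφ'/tanβ.)
γ' = 20.1 − 9.81 = 10.29 kN/m³
Numerator = 0.0 + 10.29·2.4·cos²17.5°·tan31.5° = 0.0 + 10.29·2.4·0.9096·0.6128 = 13.765 kPa
Denominator = 20.1·2.4·sin17.5°·cos17.5° = 20.1·2.4·0.3007·0.9537 = 13.835 kPa
FS = 13.765 / 13.835 = 0.995

FS = 0.99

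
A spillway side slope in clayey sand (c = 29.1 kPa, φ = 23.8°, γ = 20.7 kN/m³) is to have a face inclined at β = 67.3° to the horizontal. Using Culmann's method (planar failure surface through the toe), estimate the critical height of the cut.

H_c = 17.28 m

Culmann's analysis gives the critical failure plane at α_cr = (β + φ)/2 = (67.3 + 23.8)/2 = 45.5°, and the critical height
H_c = (4c/γ) · sinβ cosφ / [1 − cos(β − φ)]
    = (4·29.1/20.7) · sin67.3°·cos23.8° / [1 − cos(43.5°)]
    = 5.623 · 0.9225·0.9150 / [1 − 0.7254]
    = 5.623 · 0.8441 / 0.2746
    = 17.28 m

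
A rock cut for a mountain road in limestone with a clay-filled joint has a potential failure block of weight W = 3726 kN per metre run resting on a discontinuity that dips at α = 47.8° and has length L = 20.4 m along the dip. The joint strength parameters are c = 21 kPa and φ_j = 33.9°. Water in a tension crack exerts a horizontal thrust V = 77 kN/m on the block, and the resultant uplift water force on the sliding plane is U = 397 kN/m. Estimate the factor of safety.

Resolving the block weight along and normal to the plane and applying the Mohr–Coulomb strength on the joint:
N' = W cosα − U − V sinα = 3726·cos47.8° − 397 − 77·sin47.8° = 2048.8 kN/m
Driving force T = W sinα + V cosα = 3726·sin47.8° + 77·cos47.8° = 2812.0 kN/m
Resisting force R = c·L + N'·tanφ_j = 21·20.4 + 2048.8·tan33.9° = 428.4 + 1376.7 = 1805.1 kN/m
FS = R / T = 1805.1 / 2812.0 = 0.642

FS = 0.64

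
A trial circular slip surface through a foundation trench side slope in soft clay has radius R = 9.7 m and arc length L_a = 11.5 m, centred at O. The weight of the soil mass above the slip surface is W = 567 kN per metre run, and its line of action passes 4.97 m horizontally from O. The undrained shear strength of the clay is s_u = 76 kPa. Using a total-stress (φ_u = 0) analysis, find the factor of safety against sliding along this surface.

Taking moments about the centre O, the resisting moment is provided by the undrained shear strength acting along the arc:
M_R = s_u·L_a·R = 76·11.50·9.7 = 8477.8 kN·m/m
M_D = W·d = 567·4.97 = 2818.0 kN·m/m
FS = M_R / M_D = 8477.8 / 2818.0 = 3.008

FS = 3.01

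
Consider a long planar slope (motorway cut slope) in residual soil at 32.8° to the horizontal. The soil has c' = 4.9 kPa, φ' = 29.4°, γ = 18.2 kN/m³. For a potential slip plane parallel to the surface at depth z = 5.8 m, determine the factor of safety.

FS = 0.98

For an infinite slope with a slip plane parallel to the surface (no pore pressure): FS = [c' + γz cos²β tanφ'] / [γz sinβ cosβ].
γz = 18.2·5.8 = 105.56 kN/m²
Numerator = 4.9 + 105.56·cos²32.8°·tan29.4° = 4.9 + 105.56·0.7066·0.5635 = 46.926 kPa
Denominator = 105.56·sin32.8°·cos32.8° = 105.56·0.5417·0.8406 = 48.066 kPa
FS = 46.926 / 48.066 = 0.976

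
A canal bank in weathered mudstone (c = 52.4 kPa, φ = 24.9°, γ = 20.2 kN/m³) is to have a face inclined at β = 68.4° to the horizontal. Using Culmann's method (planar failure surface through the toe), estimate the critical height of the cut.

Culmann's analysis gives the critical failure plane at α_cr = (β + φ)/2 = (68.4 + 24.9)/2 = 46.7°, and the critical height
H_c = (4c/γ) · sinβ cosφ / [1 − cos(β − φ)]
    = (4·52.4/20.2) · sin68.4°·cos24.9° / [1 − cos(43.5°)]
    = 10.376 · 0.9298·0.9070 / [1 − 0.7254]
    = 10.376 · 0.8433 / 0.2746
    = 31.86 m

H_c = 31.86 m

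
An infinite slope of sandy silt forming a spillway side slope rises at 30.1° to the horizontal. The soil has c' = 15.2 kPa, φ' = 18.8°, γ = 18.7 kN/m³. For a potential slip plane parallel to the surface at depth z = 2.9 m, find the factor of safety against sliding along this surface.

FS = 1.23

For an infinite slope with a slip plane parallel to the surface (no pore pressure): FS = [c' + γz cos²β tanφ'] / [γz sinβ cosβ].
γz = 18.7·2.9 = 54.23 kN/m²
Numerator = 15.2 + 54.23·cos²30.1°·tan18.8° = 15.2 + 54.23·0.7485·0.3404 = 29.018 kPa
Denominator = 54.23·sin30.1°·cos30.1° = 54.23·0.5015·0.8652 = 23.529 kPa
FS = 29.018 / 23.529 = 1.233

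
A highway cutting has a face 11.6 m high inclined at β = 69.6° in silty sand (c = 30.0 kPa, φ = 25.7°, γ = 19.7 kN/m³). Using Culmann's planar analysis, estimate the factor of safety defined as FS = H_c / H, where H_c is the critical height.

FS = 1.59

H_c = (4c/γ) · sinβ cosφ / [1 − cos(β − φ)]
    = (4·30.0/19.7) · sin69.6°·cos25.7° / [1 − cos43.9°]
    = 6.091 · 0.8446 / 0.2794 = 18.41 m
FS = H_c / H = 18.41 / 11.6 = 1.587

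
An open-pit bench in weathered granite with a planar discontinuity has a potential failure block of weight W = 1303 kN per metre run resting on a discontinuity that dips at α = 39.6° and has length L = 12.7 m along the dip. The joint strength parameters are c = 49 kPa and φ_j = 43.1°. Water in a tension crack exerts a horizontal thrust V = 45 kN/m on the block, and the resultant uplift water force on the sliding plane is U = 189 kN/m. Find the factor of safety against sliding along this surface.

FS = 1.57

Resolving the block weight along and normal to the plane and applying the Mohr–Coulomb strength on the joint:
N' = W cosα − U − V sinα = 1303·cos39.6° − 189 − 45·sin39.6° = 786.3 kN/m
Driving force T = W sinα + V cosα = 1303·sin39.6° + 45·cos39.6° = 865.2 kN/m
Resisting force R = c·L + N'·tanφ_j = 49·12.7 + 786.3·tan43.1° = 622.3 + 735.8 = 1358.1 kN/m
FS = R / T = 1358.1 / 865.2 = 1.570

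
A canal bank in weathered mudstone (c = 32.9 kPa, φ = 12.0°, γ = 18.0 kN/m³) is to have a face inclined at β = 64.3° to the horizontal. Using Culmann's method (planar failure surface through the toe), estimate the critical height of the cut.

H_c = 16.59 m

Culmann's analysis gives the critical failure plane at α_cr = (β + φ)/2 = (64.3 + 12.0)/2 = 38.1°, and the critical height
H_c = (4c/γ) · sinβ cosφ / [1 − cos(β − φ)]
    = (4·32.9/18.0) · sin64.3°·cos12.0° / [1 − cos(52.3°)]
    = 7.311 · 0.9011·0.9781 / [1 − 0.6115]
    = 7.311 · 0.8814 / 0.3885
    = 16.59 m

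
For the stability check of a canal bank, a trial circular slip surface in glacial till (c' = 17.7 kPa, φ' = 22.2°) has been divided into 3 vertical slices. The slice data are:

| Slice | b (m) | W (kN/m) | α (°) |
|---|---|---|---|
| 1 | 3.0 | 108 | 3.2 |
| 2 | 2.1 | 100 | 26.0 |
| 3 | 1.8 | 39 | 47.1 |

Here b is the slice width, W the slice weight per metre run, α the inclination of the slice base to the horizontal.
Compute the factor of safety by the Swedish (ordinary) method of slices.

FS = 2.97

Ordinary method of slices: FS = Σ[c'·Δl_i + (W_i cosα_i)·tanφ'] / Σ W_i sinα_i, with Δl_i = b_i / cosα_i.
Slice 1: Δl = 3.0/cos3.2° = 3.005 m; N'_1 = 108·cos3.2° = 107.8; c'Δl = 53.18; W sinα = 6.0
Slice 2: Δl = 2.1/cos26.0° = 2.336 m; N'_2 = 100·cos26.0° = 89.9; c'Δl = 41.36; W sinα = 43.8
Slice 3: Δl = 1.8/cos47.1° = 2.644 m; N'_3 = 39·cos47.1° = 26.5; c'Δl = 46.80; W sinα = 28.6
Σc'Δl = 141.3 kN/m; ΣN' = 224.3 kN/m; ΣW sinα = 78.4 kN/m
Resisting = 141.3 + 224.3·tan22.2° = 141.3 + 91.5 = 232.9 kN/m
FS = 232.9 / 78.4 = 2.969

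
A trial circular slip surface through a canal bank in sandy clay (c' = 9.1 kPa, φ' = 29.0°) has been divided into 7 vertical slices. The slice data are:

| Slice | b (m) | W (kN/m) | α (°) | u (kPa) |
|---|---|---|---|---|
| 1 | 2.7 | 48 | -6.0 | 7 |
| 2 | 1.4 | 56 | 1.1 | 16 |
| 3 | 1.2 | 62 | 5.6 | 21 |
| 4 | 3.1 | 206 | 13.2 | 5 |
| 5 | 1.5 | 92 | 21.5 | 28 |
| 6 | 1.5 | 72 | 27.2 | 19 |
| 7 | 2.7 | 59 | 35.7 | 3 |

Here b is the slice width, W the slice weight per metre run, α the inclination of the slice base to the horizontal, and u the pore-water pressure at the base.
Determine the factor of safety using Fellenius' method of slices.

Ordinary method of slices: FS = Σ[c'·Δl_i + (W_i cosα_i − u_i·Δl_i)·tanφ'] / Σ W_i sinα_i, with Δl_i = b_i / cosα_i.
Slice 1: Δl = 2.7/cos(-6.0°) = 2.715 m; N'_1 = 48·cos(-6.0°) − 7·2.715 = 28.7; c'Δl = 24.71; W sinα = -5.0
Slice 2: Δl = 1.4/cos1.1° = 1.400 m; N'_2 = 56·cos1.1° − 16·1.400 = 33.6; c'Δl = 12.74; W sinα = 1.1
Slice 3: Δl = 1.2/cos5.6° = 1.206 m; N'_3 = 62·cos5.6° − 21·1.206 = 36.4; c'Δl = 10.97; W sinα = 6.1
Slice 4: Δl = 3.1/cos13.2° = 3.184 m; N'_4 = 206·cos13.2° − 5·3.184 = 184.6; c'Δl = 28.98; W sinα = 47.0
Slice 5: Δl = 1.5/cos21.5° = 1.612 m; N'_5 = 92·cos21.5° − 28·1.612 = 40.5; c'Δl = 14.67; W sinα = 33.7
Slice 6: Δl = 1.5/cos27.2° = 1.686 m; N'_6 = 72·cos27.2° − 19·1.686 = 32.0; c'Δl = 15.35; W sinα = 32.9
Slice 7: Δl = 2.7/cos35.7° = 3.325 m; N'_7 = 59·cos35.7° − 3·3.325 = 37.9; c'Δl = 30.26; W sinα = 34.4
Σc'Δl = 137.7 kN/m; ΣN' = 393.7 kN/m; ΣW sinα = 150.2 kN/m
Resisting = 137.7 + 393.7·tan29.0° = 137.7 + 218.2 = 355.9 kN/m
FS = 355.9 / 150.2 = 2.370

FS = 2.37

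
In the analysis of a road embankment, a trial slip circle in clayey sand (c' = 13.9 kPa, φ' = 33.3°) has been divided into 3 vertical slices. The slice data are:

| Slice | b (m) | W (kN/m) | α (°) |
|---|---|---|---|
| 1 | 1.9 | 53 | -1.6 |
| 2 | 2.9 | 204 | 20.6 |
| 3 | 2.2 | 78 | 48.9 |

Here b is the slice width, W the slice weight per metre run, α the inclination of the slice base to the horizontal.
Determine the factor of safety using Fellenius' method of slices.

FS = 2.40

Ordinary method of slices: FS = Σ[c'·Δl_i + (W_i cosα_i)·tanφ'] / Σ W_i sinα_i, with Δl_i = b_i / cosα_i.
Slice 1: Δl = 1.9/cos(-1.6°) = 1.901 m; N'_1 = 53·cos(-1.6°) = 53.0; c'Δl = 26.42; W sinα = -1.5
Slice 2: Δl = 2.9/cos20.6° = 3.098 m; N'_2 = 204·cos20.6° = 191.0; c'Δl = 43.06; W sinα = 71.8
Slice 3: Δl = 2.2/cos48.9° = 3.347 m; N'_3 = 78·cos48.9° = 51.3; c'Δl = 46.52; W sinα = 58.8
Σc'Δl = 116.0 kN/m; ΣN' = 295.2 kN/m; ΣW sinα = 129.1 kN/m
Resisting = 116.0 + 295.2·tan33.3° = 116.0 + 193.9 = 309.9 kN/m
FS = 309.9 / 129.1 = 2.401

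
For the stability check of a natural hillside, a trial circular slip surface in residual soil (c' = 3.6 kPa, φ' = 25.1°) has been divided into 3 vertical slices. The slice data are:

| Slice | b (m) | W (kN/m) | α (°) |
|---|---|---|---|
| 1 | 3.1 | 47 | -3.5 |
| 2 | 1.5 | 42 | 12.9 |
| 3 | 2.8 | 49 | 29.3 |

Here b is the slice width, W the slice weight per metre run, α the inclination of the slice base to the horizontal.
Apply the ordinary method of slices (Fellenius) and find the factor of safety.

FS = 2.93

Ordinary method of slices: FS = Σ[c'·Δl_i + (W_i cosα_i)·tanφ'] / Σ W_i sinα_i, with Δl_i = b_i / cosα_i.
Slice 1: Δl = 3.1/cos(-3.5°) = 3.106 m; N'_1 = 47·cos(-3.5°) = 46.9; c'Δl = 11.18; W sinα = -2.9
Slice 2: Δl = 1.5/cos12.9° = 1.539 m; N'_2 = 42·cos12.9° = 40.9; c'Δl = 5.54; W sinα = 9.4
Slice 3: Δl = 2.8/cos29.3° = 3.211 m; N'_3 = 49·cos29.3° = 42.7; c'Δl = 11.56; W sinα = 24.0
Σc'Δl = 28.3 kN/m; ΣN' = 130.6 kN/m; ΣW sinα = 30.5 kN/m
Resisting = 28.3 + 130.6·tan25.1° = 28.3 + 61.2 = 89.4 kN/m
FS = 89.4 / 30.5 = 2.934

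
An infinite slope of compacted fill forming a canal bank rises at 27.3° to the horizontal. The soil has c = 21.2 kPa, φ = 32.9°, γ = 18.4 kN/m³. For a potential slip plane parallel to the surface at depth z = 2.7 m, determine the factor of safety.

FS = 2.30

For an infinite slope with a slip plane parallel to the surface (no pore pressure): FS = [c + γz cos²β tanφ] / [γz sinβ cosβ].
γz = 18.4·2.7 = 49.68 kN/m²
Numerator = 21.2 + 49.68·cos²27.3°·tan32.9° = 21.2 + 49.68·0.7896·0.6469 = 46.579 kPa
Denominator = 49.68·sin27.3°·cos27.3° = 49.68·0.4586·0.8886 = 20.248 kPa
FS = 46.579 / 20.248 = 2.300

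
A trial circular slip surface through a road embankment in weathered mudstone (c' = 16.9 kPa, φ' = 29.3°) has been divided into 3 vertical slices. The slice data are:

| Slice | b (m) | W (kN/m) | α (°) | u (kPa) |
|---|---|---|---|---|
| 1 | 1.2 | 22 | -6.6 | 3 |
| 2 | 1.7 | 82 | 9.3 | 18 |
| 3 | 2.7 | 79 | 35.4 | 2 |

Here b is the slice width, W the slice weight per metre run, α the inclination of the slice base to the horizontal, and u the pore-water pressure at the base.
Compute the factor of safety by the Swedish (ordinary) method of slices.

Ordinary method of slices: FS = Σ[c'·Δl_i + (W_i cosα_i − u_i·Δl_i)·tanφ'] / Σ W_i sinα_i, with Δl_i = b_i / cosα_i.
Slice 1: Δl = 1.2/cos(-6.6°) = 1.208 m; N'_1 = 22·cos(-6.6°) − 3·1.208 = 18.2; c'Δl = 20.42; W sinα = -2.5
Slice 2: Δl = 1.7/cos9.3° = 1.723 m; N'_2 = 82·cos9.3° − 18·1.723 = 49.9; c'Δl = 29.11; W sinα = 13.3
Slice 3: Δl = 2.7/cos35.4° = 3.312 m; N'_3 = 79·cos35.4° − 2·3.312 = 57.8; c'Δl = 55.98; W sinα = 45.8
Σc'Δl = 105.5 kN/m; ΣN' = 125.9 kN/m; ΣW sinα = 56.5 kN/m
Resisting = 105.5 + 125.9·tan29.3° = 105.5 + 70.7 = 176.2 kN/m
FS = 176.2 / 56.5 = 3.119

FS = 3.12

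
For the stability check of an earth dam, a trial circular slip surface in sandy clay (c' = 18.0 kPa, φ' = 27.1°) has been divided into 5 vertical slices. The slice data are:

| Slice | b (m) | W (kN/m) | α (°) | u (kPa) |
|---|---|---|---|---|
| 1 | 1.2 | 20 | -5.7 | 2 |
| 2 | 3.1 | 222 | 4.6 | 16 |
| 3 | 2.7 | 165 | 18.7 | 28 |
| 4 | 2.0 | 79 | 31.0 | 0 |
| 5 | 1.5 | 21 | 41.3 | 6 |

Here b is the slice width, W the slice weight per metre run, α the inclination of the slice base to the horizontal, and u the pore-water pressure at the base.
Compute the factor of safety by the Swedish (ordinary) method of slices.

FS = 3.08

Ordinary method of slices: FS = Σ[c'·Δl_i + (W_i cosα_i − u_i·Δl_i)·tanφ'] / Σ W_i sinα_i, with Δl_i = b_i / cosα_i.
Slice 1: Δl = 1.2/cos(-5.7°) = 1.206 m; N'_1 = 20·cos(-5.7°) − 2·1.206 = 17.5; c'Δl = 21.71; W sinα = -2.0
Slice 2: Δl = 3.1/cos4.6° = 3.110 m; N'_2 = 222·cos4.6° − 16·3.110 = 171.5; c'Δl = 55.98; W sinα = 17.8
Slice 3: Δl = 2.7/cos18.7° = 2.850 m; N'_3 = 165·cos18.7° − 28·2.850 = 76.5; c'Δl = 51.31; W sinα = 52.9
Slice 4: Δl = 2.0/cos31.0° = 2.333 m; N'_4 = 79·cos31.0° − 0·2.333 = 67.7; c'Δl = 42.00; W sinα = 40.7
Slice 5: Δl = 1.5/cos41.3° = 1.997 m; N'_5 = 21·cos41.3° − 6·1.997 = 3.8; c'Δl = 35.94; W sinα = 13.9
Σc'Δl = 206.9 kN/m; ΣN' = 337.0 kN/m; ΣW sinα = 123.3 kN/m
Resisting = 206.9 + 337.0·tan27.1° = 206.9 + 172.5 = 379.4 kN/m
FS = 379.4 / 123.3 = 3.078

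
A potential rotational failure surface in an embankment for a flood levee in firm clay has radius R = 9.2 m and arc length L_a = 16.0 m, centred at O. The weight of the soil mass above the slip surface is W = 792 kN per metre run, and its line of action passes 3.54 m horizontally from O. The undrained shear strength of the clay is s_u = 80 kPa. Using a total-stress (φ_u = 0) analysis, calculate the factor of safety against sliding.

Taking moments about the centre O, the resisting moment is provided by the undrained shear strength acting along the arc:
M_R = s_u·L_a·R = 80·16.00·9.2 = 11776.0 kN·m/m
M_D = W·d = 792·3.54 = 2803.7 kN·m/m
FS = M_R / M_D = 11776.0 / 2803.7 = 4.200

FS = 4.20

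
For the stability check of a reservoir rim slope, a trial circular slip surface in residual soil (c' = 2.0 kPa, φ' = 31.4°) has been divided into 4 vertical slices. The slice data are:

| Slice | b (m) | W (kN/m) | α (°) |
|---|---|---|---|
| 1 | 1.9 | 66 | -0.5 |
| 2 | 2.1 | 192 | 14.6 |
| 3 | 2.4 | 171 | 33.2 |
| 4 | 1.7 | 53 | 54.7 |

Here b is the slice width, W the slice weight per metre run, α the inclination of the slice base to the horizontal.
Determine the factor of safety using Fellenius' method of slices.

Ordinary method of slices: FS = Σ[c'·Δl_i + (W_i cosα_i)·tanφ'] / Σ W_i sinα_i, with Δl_i = b_i / cosα_i.
Slice 1: Δl = 1.9/cos(-0.5°) = 1.900 m; N'_1 = 66·cos(-0.5°) = 66.0; c'Δl = 3.80; W sinα = -0.6
Slice 2: Δl = 2.1/cos14.6° = 2.170 m; N'_2 = 192·cos14.6° = 185.8; c'Δl = 4.34; W sinα = 48.4
Slice 3: Δl = 2.4/cos33.2° = 2.868 m; N'_3 = 171·cos33.2° = 143.1; c'Δl = 5.74; W sinα = 93.6
Slice 4: Δl = 1.7/cos54.7° = 2.942 m; N'_4 = 53·cos54.7° = 30.6; c'Δl = 5.88; W sinα = 43.3
Σc'Δl = 19.8 kN/m; ΣN' = 425.5 kN/m; ΣW sinα = 184.7 kN/m
Resisting = 19.8 + 425.5·tan31.4° = 19.8 + 259.7 = 279.5 kN/m
FS = 279.5 / 184.7 = 1.513

FS = 1.51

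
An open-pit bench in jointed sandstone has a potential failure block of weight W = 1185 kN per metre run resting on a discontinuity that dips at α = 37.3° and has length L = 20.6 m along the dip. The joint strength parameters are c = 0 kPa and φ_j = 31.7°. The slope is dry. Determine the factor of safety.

Resolving the block weight along and normal to the plane and applying the Mohr–Coulomb strength on the joint:
N' = W cosα = 1185·cos37.3° = 942.6 kN/m
Driving force T = W sinα = 1185·sin37.3° = 718.1 kN/m
Resisting force R = c·L + N'·tanφ_j = 0·20.6 + 942.6·tan31.7° = 0.0 + 582.2 = 582.2 kN/m
FS = R / T = 582.2 / 718.1 = 0.811

FS = 0.81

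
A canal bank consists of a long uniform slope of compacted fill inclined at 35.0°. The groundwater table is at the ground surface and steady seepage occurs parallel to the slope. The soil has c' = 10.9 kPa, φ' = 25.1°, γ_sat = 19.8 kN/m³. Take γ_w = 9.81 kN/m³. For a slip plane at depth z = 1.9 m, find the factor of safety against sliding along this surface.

FS = 0.95

With seepage parallel to the slope and the water table at the surface, the effective normal stress on the slip plane uses the buoyant unit weight γ' = γ_sat − γ_w while the driving shear stress uses γ_sat:
FS = [c' + γ' z cos²β tanφ'] / [γ_sat z sinβ cosβ]
γ' = 19.8 − 9.81 = 9.99 kN/m³
Numerator = 10.9 + 9.99·1.9·cos²35.0°·tan25.1° = 10.9 + 9.99·1.9·0.6710·0.4684 = 16.866 kPa
Denominator = 19.8·1.9·sin35.0°·cos35.0° = 19.8·1.9·0.5736·0.8192 = 17.676 kPa
FS = 16.866 / 17.676 = 0.954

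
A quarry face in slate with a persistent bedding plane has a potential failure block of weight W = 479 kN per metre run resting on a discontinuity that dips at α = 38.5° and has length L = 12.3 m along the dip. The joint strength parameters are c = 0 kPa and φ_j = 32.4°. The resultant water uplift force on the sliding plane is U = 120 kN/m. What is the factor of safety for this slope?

Resolving the block weight along and normal to the plane and applying the Mohr–Coulomb strength on the joint:
N' = W cosα − U = 479·cos38.5° − 120 = 254.9 kN/m
Driving force T = W sinα = 479·sin38.5° = 298.2 kN/m
Resisting force R = c·L + N'·tanφ_j = 0·12.3 + 254.9·tan32.4° = 0.0 + 161.7 = 161.7 kN/m
FS = R / T = 161.7 / 298.2 = 0.542

FS = 0.54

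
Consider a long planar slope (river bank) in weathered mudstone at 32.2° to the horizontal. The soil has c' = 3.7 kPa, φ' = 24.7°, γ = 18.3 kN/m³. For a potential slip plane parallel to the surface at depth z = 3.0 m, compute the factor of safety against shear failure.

For an infinite slope with a slip plane parallel to the surface (no pore pressure): FS = [c' + γz cos²β tanφ'] / [γz sinβ cosβ].
γz = 18.3·3.0 = 54.90 kN/m²
Numerator = 3.7 + 54.90·cos²32.2°·tan24.7° = 3.7 + 54.90·0.7160·0.4599 = 21.781 kPa
Denominator = 54.90·sin32.2°·cos32.2° = 54.90·0.5329·0.8462 = 24.755 kPa
FS = 21.781 / 24.755 = 0.880

FS = 0.88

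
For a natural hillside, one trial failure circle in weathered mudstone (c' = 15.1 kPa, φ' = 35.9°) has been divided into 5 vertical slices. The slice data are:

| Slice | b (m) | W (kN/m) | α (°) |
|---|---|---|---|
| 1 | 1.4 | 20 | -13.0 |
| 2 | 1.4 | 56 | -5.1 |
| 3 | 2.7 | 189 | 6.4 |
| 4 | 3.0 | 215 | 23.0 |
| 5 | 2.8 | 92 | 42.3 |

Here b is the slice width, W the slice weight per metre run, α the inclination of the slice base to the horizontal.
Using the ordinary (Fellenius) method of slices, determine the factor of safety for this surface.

FS = 3.64

Ordinary method of slices: FS = Σ[c'·Δl_i + (W_i cosα_i)·tanφ'] / Σ W_i sinα_i, with Δl_i = b_i / cosα_i.
Slice 1: Δl = 1.4/cos(-13.0°) = 1.437 m; N'_1 = 20·cos(-13.0°) = 19.5; c'Δl = 21.70; W sinα = -4.5
Slice 2: Δl = 1.4/cos(-5.1°) = 1.406 m; N'_2 = 56·cos(-5.1°) = 55.8; c'Δl = 21.22; W sinα = -5.0
Slice 3: Δl = 2.7/cos6.4° = 2.717 m; N'_3 = 189·cos6.4° = 187.8; c'Δl = 41.03; W sinα = 21.1
Slice 4: Δl = 3.0/cos23.0° = 3.259 m; N'_4 = 215·cos23.0° = 197.9; c'Δl = 49.21; W sinα = 84.0
Slice 5: Δl = 2.8/cos42.3° = 3.786 m; N'_5 = 92·cos42.3° = 68.0; c'Δl = 57.16; W sinα = 61.9
Σc'Δl = 190.3 kN/m; ΣN' = 529.0 kN/m; ΣW sinα = 157.5 kN/m
Resisting = 190.3 + 529.0·tan35.9° = 190.3 + 383.0 = 573.3 kN/m
FS = 573.3 / 157.5 = 3.640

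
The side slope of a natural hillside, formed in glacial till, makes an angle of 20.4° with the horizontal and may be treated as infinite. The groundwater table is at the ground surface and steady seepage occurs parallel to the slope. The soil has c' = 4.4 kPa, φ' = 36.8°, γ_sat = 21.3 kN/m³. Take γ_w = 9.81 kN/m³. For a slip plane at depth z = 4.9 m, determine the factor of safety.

With seepage parallel to the slope and the water table at the surface, the effective normal stress on the slip plane uses the buoyant unit weight γ' = γ_sat − γ_w while the driving shear stress uses γ_sat:
FS = [c' + γ' z cos²β tanφ'] / [γ_sat z sinβ cosβ]
γ' = 21.3 − 9.81 = 11.49 kN/m³
Numerator = 4.4 + 11.49·4.9·cos²20.4°·tan36.8° = 4.4 + 11.49·4.9·0.8785·0.7481 = 41.401 kPa
Denominator = 21.3·4.9·sin20.4°·cos20.4° = 21.3·4.9·0.3486·0.9373 = 34.099 kPa
FS = 41.401 / 34.099 = 1.214

FS = 1.21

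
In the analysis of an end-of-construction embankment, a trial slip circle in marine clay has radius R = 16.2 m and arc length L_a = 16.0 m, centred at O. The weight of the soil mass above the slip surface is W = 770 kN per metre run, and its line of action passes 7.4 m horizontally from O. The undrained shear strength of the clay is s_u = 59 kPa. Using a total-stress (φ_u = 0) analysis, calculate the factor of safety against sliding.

FS = 2.68

Taking moments about the centre O, the resisting moment is provided by the undrained shear strength acting along the arc:
M_R = s_u·L_a·R = 59·16.00·16.2 = 15292.8 kN·m/m
M_D = W·d = 770·7.4 = 5698.0 kN·m/m
FS = M_R / M_D = 15292.8 / 5698.0 = 2.684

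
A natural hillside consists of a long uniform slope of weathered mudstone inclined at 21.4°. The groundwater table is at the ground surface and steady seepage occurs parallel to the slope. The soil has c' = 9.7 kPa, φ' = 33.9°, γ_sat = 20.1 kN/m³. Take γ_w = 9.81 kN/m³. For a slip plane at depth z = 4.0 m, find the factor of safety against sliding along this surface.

FS = 1.23

With seepage parallel to the slope and the water table at the surface, the effective normal stress on the slip plane uses the buoyant unit weight γ' = γ_sat − γ_w while the driving shear stress uses γ_sat:
FS = [c' + γ' z cos²β tanφ'] / [γ_sat z sinβ cosβ]
γ' = 20.1 − 9.81 = 10.29 kN/m³
Numerator = 9.7 + 10.29·4.0·cos²21.4°·tan33.9° = 9.7 + 10.29·4.0·0.8669·0.6720 = 33.676 kPa
Denominator = 20.1·4.0·sin21.4°·cos21.4° = 20.1·4.0·0.3649·0.9311 = 27.314 kPa
FS = 33.676 / 27.314 = 1.233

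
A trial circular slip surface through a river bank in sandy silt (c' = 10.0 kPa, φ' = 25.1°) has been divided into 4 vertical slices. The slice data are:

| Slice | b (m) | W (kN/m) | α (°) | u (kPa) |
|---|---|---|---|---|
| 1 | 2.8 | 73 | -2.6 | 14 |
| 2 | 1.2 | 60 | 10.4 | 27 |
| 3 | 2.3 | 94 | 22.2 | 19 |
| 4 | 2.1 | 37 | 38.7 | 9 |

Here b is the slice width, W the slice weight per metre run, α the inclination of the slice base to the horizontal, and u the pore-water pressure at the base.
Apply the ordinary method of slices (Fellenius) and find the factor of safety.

FS = 2.13

Ordinary method of slices: FS = Σ[c'·Δl_i + (W_i cosα_i − u_i·Δl_i)·tanφ'] / Σ W_i sinα_i, with Δl_i = b_i / cosα_i.
Slice 1: Δl = 2.8/cos(-2.6°) = 2.803 m; N'_1 = 73·cos(-2.6°) − 14·2.803 = 33.7; c'Δl = 28.03; W sinα = -3.3
Slice 2: Δl = 1.2/cos10.4° = 1.220 m; N'_2 = 60·cos10.4° − 27·1.220 = 26.1; c'Δl = 12.20; W sinα = 10.8
Slice 3: Δl = 2.3/cos22.2° = 2.484 m; N'_3 = 94·cos22.2° − 19·2.484 = 39.8; c'Δl = 24.84; W sinα = 35.5
Slice 4: Δl = 2.1/cos38.7° = 2.691 m; N'_4 = 37·cos38.7° − 9·2.691 = 4.7; c'Δl = 26.91; W sinα = 23.1
Σc'Δl = 92.0 kN/m; ΣN' = 104.2 kN/m; ΣW sinα = 66.2 kN/m
Resisting = 92.0 + 104.2·tan25.1° = 92.0 + 48.8 = 140.8 kN/m
FS = 140.8 / 66.2 = 2.128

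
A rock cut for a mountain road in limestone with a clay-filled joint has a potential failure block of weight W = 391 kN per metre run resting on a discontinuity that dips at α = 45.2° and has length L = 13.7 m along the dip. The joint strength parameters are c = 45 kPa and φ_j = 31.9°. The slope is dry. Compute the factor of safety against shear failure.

FS = 2.84

Resolving the block weight along and normal to the plane and applying the Mohr–Coulomb strength on the joint:
N' = W cosα = 391·cos45.2° = 275.5 kN/m
Driving force T = W sinα = 391·sin45.2° = 277.4 kN/m
Resisting force R = c·L + N'·tanφ_j = 45·13.7 + 275.5·tan31.9° = 616.5 + 171.5 = 788.0 kN/m
FS = R / T = 788.0 / 277.4 = 2.840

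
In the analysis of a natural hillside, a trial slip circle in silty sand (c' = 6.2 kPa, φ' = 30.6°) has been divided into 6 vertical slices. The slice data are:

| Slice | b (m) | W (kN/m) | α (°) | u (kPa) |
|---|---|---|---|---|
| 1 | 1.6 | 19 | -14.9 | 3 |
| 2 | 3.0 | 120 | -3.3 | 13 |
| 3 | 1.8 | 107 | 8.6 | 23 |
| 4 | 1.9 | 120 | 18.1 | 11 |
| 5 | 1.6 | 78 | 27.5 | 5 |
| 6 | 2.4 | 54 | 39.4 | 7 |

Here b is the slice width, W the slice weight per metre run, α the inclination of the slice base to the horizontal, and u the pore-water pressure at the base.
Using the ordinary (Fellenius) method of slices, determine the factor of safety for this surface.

Ordinary method of slices: FS = Σ[c'·Δl_i + (W_i cosα_i − u_i·Δl_i)·tanφ'] / Σ W_i sinα_i, with Δl_i = b_i / cosα_i.
Slice 1: Δl = 1.6/cos(-14.9°) = 1.656 m; N'_1 = 19·cos(-14.9°) − 3·1.656 = 13.4; c'Δl = 10.27; W sinα = -4.9
Slice 2: Δl = 3.0/cos(-3.3°) = 3.005 m; N'_2 = 120·cos(-3.3°) − 13·3.005 = 80.7; c'Δl = 18.63; W sinα = -6.9
Slice 3: Δl = 1.8/cos8.6° = 1.820 m; N'_3 = 107·cos8.6° − 23·1.820 = 63.9; c'Δl = 11.29; W sinα = 16.0
Slice 4: Δl = 1.9/cos18.1° = 1.999 m; N'_4 = 120·cos18.1° − 11·1.999 = 92.1; c'Δl = 12.39; W sinα = 37.3
Slice 5: Δl = 1.6/cos27.5° = 1.804 m; N'_5 = 78·cos27.5° − 5·1.804 = 60.2; c'Δl = 11.18; W sinα = 36.0
Slice 6: Δl = 2.4/cos39.4° = 3.106 m; N'_6 = 54·cos39.4° − 7·3.106 = 20.0; c'Δl = 19.26; W sinα = 34.3
Σc'Δl = 83.0 kN/m; ΣN' = 330.3 kN/m; ΣW sinα = 111.8 kN/m
Resisting = 83.0 + 330.3·tan30.6° = 83.0 + 195.3 = 278.3 kN/m
FS = 278.3 / 111.8 = 2.490

FS = 2.49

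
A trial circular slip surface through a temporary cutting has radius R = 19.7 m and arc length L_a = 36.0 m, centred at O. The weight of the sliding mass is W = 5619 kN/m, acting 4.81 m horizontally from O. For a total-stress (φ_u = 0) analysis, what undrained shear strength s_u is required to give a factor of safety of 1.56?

s_u = 59.5 kPa

FS = s_u·L_a·R / (W·d), so s_u = FS·W·d / (L_a·R).
s_u = 1.56·5619·4.81 / (36.00·19.7) = 42162.7 / 709.20 = 59.45 kPa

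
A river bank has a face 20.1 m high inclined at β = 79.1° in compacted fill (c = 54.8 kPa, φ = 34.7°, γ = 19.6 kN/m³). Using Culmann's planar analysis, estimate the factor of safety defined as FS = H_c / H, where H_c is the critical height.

H_c = (4c/γ) · sinβ cosφ / [1 − cos(β − φ)]
    = (4·54.8/19.6) · sin79.1°·cos34.7° / [1 − cos44.4°]
    = 11.184 · 0.8073 / 0.2855 = 31.62 m
FS = H_c / H = 31.62 / 20.1 = 1.573

FS = 1.57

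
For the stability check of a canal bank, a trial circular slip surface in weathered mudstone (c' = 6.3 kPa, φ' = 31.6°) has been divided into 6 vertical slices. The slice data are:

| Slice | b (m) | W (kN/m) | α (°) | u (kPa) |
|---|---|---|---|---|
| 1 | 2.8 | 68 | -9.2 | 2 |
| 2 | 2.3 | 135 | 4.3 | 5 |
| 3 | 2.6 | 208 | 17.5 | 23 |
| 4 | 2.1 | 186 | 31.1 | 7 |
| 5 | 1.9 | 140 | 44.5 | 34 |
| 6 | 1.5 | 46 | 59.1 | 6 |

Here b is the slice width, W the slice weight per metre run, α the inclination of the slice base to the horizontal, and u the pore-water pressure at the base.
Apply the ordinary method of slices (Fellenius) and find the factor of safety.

FS = 1.33

Ordinary method of slices: FS = Σ[c'·Δl_i + (W_i cosα_i − u_i·Δl_i)·tanφ'] / Σ W_i sinα_i, with Δl_i = b_i / cosα_i.
Slice 1: Δl = 2.8/cos(-9.2°) = 2.836 m; N'_1 = 68·cos(-9.2°) − 2·2.836 = 61.5; c'Δl = 17.87; W sinα = -10.9
Slice 2: Δl = 2.3/cos4.3° = 2.306 m; N'_2 = 135·cos4.3° − 5·2.306 = 123.1; c'Δl = 14.53; W sinα = 10.1
Slice 3: Δl = 2.6/cos17.5° = 2.726 m; N'_3 = 208·cos17.5° − 23·2.726 = 135.7; c'Δl = 17.17; W sinα = 62.5
Slice 4: Δl = 2.1/cos31.1° = 2.453 m; N'_4 = 186·cos31.1° − 7·2.453 = 142.1; c'Δl = 15.45; W sinα = 96.1
Slice 5: Δl = 1.9/cos44.5° = 2.664 m; N'_5 = 140·cos44.5° − 34·2.664 = 9.3; c'Δl = 16.78; W sinα = 98.1
Slice 6: Δl = 1.5/cos59.1° = 2.921 m; N'_6 = 46·cos59.1° − 6·2.921 = 6.1; c'Δl = 18.40; W sinα = 39.5
Σc'Δl = 100.2 kN/m; ΣN' = 477.7 kN/m; ΣW sinα = 295.5 kN/m
Resisting = 100.2 + 477.7·tan31.6° = 100.2 + 293.9 = 394.1 kN/m
FS = 394.1 / 295.5 = 1.334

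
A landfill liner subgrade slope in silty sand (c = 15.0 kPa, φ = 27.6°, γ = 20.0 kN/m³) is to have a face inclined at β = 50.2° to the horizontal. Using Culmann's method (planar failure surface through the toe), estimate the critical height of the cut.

Culmann's analysis gives the critical failure plane at α_cr = (β + φ)/2 = (50.2 + 27.6)/2 = 38.9°, and the critical height
H_c = (4c/γ) · sinβ cosφ / [1 − cos(β − φ)]
    = (4·15.0/20.0) · sin50.2°·cos27.6° / [1 − cos(22.6°)]
    = 3.000 · 0.7683·0.8862 / [1 − 0.9232]
    = 3.000 · 0.6809 / 0.0768
    = 26.60 m

H_c = 26.60 m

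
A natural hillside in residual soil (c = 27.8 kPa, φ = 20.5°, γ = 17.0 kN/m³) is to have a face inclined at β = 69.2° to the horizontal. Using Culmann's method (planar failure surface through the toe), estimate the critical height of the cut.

H_c = 16.85 m

Culmann's analysis gives the critical failure plane at α_cr = (β + φ)/2 = (69.2 + 20.5)/2 = 44.9°, and the critical height
H_c = (4c/γ) · sinβ cosφ / [1 − cos(β − φ)]
    = (4·27.8/17.0) · sin69.2°·cos20.5° / [1 − cos(48.7°)]
    = 6.541 · 0.9348·0.9367 / [1 − 0.6600]
    = 6.541 · 0.8756 / 0.3400
    = 16.85 m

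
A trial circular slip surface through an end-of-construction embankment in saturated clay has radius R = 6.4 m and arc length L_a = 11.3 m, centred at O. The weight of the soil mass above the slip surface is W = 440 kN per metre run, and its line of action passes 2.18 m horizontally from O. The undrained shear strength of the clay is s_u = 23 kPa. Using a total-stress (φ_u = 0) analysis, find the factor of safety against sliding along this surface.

Taking moments about the centre O, the resisting moment is provided by the undrained shear strength acting along the arc:
M_R = s_u·L_a·R = 23·11.30·6.4 = 1663.4 kN·m/m
M_D = W·d = 440·2.18 = 959.2 kN·m/m
FS = M_R / M_D = 1663.4 / 959.2 = 1.734

FS = 1.73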